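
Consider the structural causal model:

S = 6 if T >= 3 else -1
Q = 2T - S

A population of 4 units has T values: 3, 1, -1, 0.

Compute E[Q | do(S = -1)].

Every unit gets S=-1 under the intervention. Q values become 7, 3, -1, 1; E[Q|do(S=-1)] = 2.5.

2.5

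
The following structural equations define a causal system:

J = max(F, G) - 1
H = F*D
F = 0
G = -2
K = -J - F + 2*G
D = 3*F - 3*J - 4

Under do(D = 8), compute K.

The intervention breaks the incoming arrows to D: D = 3*F - 3*J - 4 no longer applies, and D = 8.
Since K is not a descendant of the intervened variable, it is unaffected.
J = max(F, G) - 1  [with F=0, G=-2]  = -1
K = -J - F + 2*G  [with J=-1, F=0, G=-2]  = -3

-3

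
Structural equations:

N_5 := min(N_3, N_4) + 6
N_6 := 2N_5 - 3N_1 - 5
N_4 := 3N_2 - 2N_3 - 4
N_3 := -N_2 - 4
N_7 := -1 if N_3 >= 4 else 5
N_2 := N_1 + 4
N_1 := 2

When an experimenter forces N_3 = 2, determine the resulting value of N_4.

10

The intervention breaks the incoming arrows to N_3: N_3 := -N_2 - 4 no longer applies, and N_3 = 2.
N_2 = N_1 + 4  [with N_1=2]  = 6
N_4 = 3N_2 - 2N_3 - 4  [with N_2=6, N_3=2]  = 10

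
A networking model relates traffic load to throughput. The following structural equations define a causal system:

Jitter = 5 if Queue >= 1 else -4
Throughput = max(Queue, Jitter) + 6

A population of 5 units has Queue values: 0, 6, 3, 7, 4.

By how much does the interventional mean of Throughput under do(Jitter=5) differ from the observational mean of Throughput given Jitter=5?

Every unit gets Jitter=5 under the intervention. Throughput values become 11, 12, 11, 13, 11; E[Throughput|do(Jitter=5)] = 11.6.
Conditioning on Jitter=5 selects the 4 unit(s) with Queue ∈ {6, 3, 7, 4}. Their Throughput values: 12, 11, 13, 11. Mean = 11.75.
Difference = 11.6 − 11.75 = -0.15.

-0.15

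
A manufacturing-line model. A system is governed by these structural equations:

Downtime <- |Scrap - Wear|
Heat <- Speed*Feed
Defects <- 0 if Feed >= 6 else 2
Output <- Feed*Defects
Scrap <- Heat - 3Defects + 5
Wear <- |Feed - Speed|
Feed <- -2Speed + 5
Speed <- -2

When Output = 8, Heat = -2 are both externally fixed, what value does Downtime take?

8

Setting Output = 8, Heat = -2 by intervention discards those variables' equations.
Feed = -2Speed + 5  [with Speed=-2]  = 9
Wear = |Feed - Speed|  [with Feed=9, Speed=-2]  = 11
Defects = 0 if Feed >= 6 else 2  [with Feed=9]  = 0
Scrap = Heat - 3Defects + 5  [with Heat=-2, Defects=0]  = 3
Downtime = |Scrap - Wear|  [with Scrap=3, Wear=11]  = 8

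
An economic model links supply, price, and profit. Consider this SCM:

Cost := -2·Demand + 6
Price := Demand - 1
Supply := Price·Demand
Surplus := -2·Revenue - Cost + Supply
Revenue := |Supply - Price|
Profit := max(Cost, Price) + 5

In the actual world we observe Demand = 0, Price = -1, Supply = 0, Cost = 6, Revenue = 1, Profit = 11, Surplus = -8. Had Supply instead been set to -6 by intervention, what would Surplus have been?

The intervention breaks the incoming arrows to Supply: Supply := Price·Demand no longer applies, and Supply = -6.
Price = Demand - 1  [with Demand=0]  = -1
Cost = -2·Demand + 6  [with Demand=0]  = 6
Revenue = |Supply - Price|  [with Supply=-6, Price=-1]  = 5
Surplus = -2·Revenue - Cost + Supply  [with Revenue=5, Cost=6, Supply=-6]  = -22

-22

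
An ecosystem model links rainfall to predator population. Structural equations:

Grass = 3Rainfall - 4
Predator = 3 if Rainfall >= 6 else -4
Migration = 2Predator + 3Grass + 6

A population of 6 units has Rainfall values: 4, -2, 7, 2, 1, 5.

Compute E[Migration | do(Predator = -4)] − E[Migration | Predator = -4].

7.5

Under do(Predator=-4), Predator's equation is replaced by Predator=-4 for every unit. Per-unit Migration: 22, -32, 49, 4, -5, 31. Mean = 11.5.
E[Migration|Predator=-4] averages over only the 5 units with Predator=-4 (Rainfall = 4, -2, 2, 1, 5): Migration = 22, -32, 4, -5, 31, mean 4.
Difference = 11.5 − 4 = 7.5.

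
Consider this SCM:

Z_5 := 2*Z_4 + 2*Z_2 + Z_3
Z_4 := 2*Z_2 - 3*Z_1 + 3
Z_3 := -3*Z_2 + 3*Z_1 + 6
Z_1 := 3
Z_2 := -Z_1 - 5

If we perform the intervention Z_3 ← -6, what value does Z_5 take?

-66

do(Z_3=-6) replaces the equation Z_3 := -3*Z_2 + 3*Z_1 + 6 with the constant Z_3 = -6.
Z_2 = -Z_1 - 5  [with Z_1=3]  = -8
Z_4 = 2*Z_2 - 3*Z_1 + 3  [with Z_2=-8, Z_1=3]  = -22
Z_5 = 2*Z_4 + 2*Z_2 + Z_3  [with Z_4=-22, Z_2=-8, Z_3=-6]  = -66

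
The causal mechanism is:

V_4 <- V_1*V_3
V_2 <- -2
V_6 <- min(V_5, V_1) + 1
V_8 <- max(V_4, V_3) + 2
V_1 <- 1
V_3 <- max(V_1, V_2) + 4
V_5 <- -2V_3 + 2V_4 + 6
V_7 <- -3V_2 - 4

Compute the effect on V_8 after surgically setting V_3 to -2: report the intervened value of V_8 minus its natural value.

The intervention breaks the incoming arrows to V_3: V_3 <- max(V_1, V_2) + 4 no longer applies, and V_3 = -2.
V_4 = V_1*V_3  [with V_1=1, V_3=-2]  = -2
V_8 = max(V_4, V_3) + 2  [with V_4=-2, V_3=-2]  = 0
Without intervention: V_3 = max(V_1, V_2) + 4  [with V_1=1, V_2=-2]  = 5; V_4 = V_1*V_3  [with V_1=1, V_3=5]  = 5; V_8 = max(V_4, V_3) + 2  [with V_4=5, V_3=5]  = 7.
Change = 0 − 7 = -7.

-7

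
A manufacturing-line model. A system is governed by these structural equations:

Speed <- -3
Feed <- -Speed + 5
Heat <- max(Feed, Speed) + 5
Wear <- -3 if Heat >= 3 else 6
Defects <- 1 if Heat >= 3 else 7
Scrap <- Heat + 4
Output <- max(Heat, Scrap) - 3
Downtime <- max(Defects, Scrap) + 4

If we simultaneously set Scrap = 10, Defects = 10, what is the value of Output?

Setting Scrap = 10, Defects = 10 by intervention discards those variables' equations.
Feed = -Speed + 5  [with Speed=-3]  = 8
Heat = max(Feed, Speed) + 5  [with Feed=8, Speed=-3]  = 13
Output = max(Heat, Scrap) - 3  [with Heat=13, Scrap=10]  = 10

10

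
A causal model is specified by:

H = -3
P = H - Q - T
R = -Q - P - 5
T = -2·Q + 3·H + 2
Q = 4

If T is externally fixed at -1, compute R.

-3

do(T=-1) replaces the equation T = -2·Q + 3·H + 2 with the constant T = -1.
P = H - Q - T  [with H=-3, Q=4, T=-1]  = -6
R = -Q - P - 5  [with Q=4, P=-6]  = -3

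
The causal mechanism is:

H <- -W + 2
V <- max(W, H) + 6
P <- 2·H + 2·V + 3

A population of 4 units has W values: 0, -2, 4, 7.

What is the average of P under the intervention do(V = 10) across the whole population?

22.5

Under do(V=10), V's equation is replaced by V=10 for every unit. Per-unit P: 27, 31, 19, 13. Mean = 22.5.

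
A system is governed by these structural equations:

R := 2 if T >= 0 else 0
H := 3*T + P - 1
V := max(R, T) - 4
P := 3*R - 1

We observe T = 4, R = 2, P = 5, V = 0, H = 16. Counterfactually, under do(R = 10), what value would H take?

40

do(R=10) replaces the equation R := 2 if T >= 0 else 0 with the constant R = 10.
P = 3*R - 1  [with R=10]  = 29
H = 3*T + P - 1  [with T=4, P=29]  = 40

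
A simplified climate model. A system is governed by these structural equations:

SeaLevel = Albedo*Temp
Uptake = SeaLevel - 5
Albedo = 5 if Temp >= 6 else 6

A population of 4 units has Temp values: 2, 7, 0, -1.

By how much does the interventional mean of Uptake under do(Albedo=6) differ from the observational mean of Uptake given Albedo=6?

10

The intervention sets Albedo=6 in all 4 units regardless of Temp. Recomputing Uptake per unit gives 7, 37, -5, -11; average 7.
Observing Albedo=6 restricts to units where Albedo's equation naturally yields 6: Temp ∈ {2, 0, -1}. In that subpopulation Uptake = 7, -5, -11, mean -3.
Difference = 7 − (-3) = 10.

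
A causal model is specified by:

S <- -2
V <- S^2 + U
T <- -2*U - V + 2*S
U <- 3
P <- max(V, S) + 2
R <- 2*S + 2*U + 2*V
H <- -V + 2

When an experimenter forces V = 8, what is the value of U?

Under do(V=8), the mechanism V <- S^2 + U is discarded; V is fixed at 8.
U is not downstream of the intervention, so its value is determined by the original equations.

3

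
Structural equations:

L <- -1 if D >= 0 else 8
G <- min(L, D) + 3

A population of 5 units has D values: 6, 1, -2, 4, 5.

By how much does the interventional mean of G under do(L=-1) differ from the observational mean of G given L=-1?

Every unit gets L=-1 under the intervention. G values become 2, 2, 1, 2, 2; E[G|do(L=-1)] = 1.8.
Conditioning on L=-1 selects the 4 unit(s) with D ∈ {6, 1, 4, 5}. Their G values: 2, 2, 2, 2. Mean = 2.
Difference = 1.8 − 2 = -0.2.

-0.2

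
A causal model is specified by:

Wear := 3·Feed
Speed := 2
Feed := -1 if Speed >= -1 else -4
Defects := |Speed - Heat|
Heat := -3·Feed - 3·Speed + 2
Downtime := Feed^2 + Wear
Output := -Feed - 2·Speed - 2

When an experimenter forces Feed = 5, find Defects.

do(Feed=5) replaces the equation Feed := -1 if Speed >= -1 else -4 with the constant Feed = 5.
Heat = -3·Feed - 3·Speed + 2  [with Feed=5, Speed=2]  = -19
Defects = |Speed - Heat|  [with Speed=2, Heat=-19]  = 21

21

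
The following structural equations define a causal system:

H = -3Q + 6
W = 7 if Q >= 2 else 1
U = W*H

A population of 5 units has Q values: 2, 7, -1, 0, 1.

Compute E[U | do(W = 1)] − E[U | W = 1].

-5.4

Under do(W=1), W's equation is replaced by W=1 for every unit. Per-unit U: 0, -15, 9, 6, 3. Mean = 0.6.
E[U|W=1] averages over only the 3 units with W=1 (Q = -1, 0, 1): U = 9, 6, 3, mean 6.
Difference = 0.6 − 6 = -5.4.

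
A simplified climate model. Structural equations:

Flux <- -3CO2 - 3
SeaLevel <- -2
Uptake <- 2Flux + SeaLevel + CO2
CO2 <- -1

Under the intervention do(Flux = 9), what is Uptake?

The intervention breaks the incoming arrows to Flux: Flux <- -3CO2 - 3 no longer applies, and Flux = 9.
Uptake = 2Flux + SeaLevel + CO2  [with Flux=9, SeaLevel=-2, CO2=-1]  = 15

15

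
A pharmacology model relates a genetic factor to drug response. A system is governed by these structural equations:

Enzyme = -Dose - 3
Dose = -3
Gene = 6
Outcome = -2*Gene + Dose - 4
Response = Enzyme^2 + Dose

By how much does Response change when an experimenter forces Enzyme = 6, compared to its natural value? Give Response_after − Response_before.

36

The intervention breaks the incoming arrows to Enzyme: Enzyme = -Dose - 3 no longer applies, and Enzyme = 6.
Response = Enzyme^2 + Dose  [with Enzyme=6, Dose=-3]  = 33
Without intervention: Enzyme = -Dose - 3  [with Dose=-3]  = 0; Response = Enzyme^2 + Dose  [with Enzyme=0, Dose=-3]  = -3.
Change = 33 − (-3) = 36.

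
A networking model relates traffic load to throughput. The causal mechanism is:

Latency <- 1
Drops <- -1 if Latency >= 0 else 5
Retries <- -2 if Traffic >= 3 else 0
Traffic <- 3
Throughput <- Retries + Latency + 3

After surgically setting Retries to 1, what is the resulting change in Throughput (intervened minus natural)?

Intervening sets Retries = 1 and removes its equation (Retries <- -2 if Traffic >= 3 else 0).
Throughput = Retries + Latency + 3  [with Retries=1, Latency=1]  = 5
Without intervention: Retries = -2 if Traffic >= 3 else 0  [with Traffic=3]  = -2; Throughput = Retries + Latency + 3  [with Retries=-2, Latency=1]  = 2.
Change = 5 − 2 = 3.

3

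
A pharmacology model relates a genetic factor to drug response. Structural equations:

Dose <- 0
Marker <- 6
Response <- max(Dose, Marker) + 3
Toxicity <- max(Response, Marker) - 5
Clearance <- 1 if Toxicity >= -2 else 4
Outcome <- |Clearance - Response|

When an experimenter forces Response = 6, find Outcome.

The intervention breaks the incoming arrows to Response: Response <- max(Dose, Marker) + 3 no longer applies, and Response = 6.
Toxicity = max(Response, Marker) - 5  [with Response=6, Marker=6]  = 1
Clearance = 1 if Toxicity >= -2 else 4  [with Toxicity=1]  = 1
Outcome = |Clearance - Response|  [with Clearance=1, Response=6]  = 5

5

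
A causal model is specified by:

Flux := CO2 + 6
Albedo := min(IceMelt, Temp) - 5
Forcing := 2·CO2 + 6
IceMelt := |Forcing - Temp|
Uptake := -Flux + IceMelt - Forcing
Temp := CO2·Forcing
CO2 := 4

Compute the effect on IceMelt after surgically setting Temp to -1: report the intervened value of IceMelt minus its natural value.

-27

The intervention breaks the incoming arrows to Temp: Temp := CO2·Forcing no longer applies, and Temp = -1.
Forcing = 2·CO2 + 6  [with CO2=4]  = 14
IceMelt = |Forcing - Temp|  [with Forcing=14, Temp=-1]  = 15
Without intervention: Forcing = 2·CO2 + 6  [with CO2=4]  = 14; Temp = CO2·Forcing  [with CO2=4, Forcing=14]  = 56; IceMelt = |Forcing - Temp|  [with Forcing=14, Temp=56]  = 42.
Change = 15 − 42 = -27.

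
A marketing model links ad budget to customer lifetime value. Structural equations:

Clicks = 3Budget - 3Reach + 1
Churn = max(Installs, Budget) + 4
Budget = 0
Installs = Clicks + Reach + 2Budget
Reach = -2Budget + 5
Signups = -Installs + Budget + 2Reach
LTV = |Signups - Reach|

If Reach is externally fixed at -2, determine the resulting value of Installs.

5

Under do(Reach=-2), the mechanism Reach = -2Budget + 5 is discarded; Reach is fixed at -2.
Clicks = 3Budget - 3Reach + 1  [with Budget=0, Reach=-2]  = 7
Installs = Clicks + Reach + 2Budget  [with Clicks=7, Reach=-2, Budget=0]  = 5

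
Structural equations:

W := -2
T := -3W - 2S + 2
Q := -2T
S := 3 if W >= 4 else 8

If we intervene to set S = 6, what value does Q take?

Under do(S=6), the mechanism S := 3 if W >= 4 else 8 is discarded; S is fixed at 6.
T = -3W - 2S + 2  [with W=-2, S=6]  = -4
Q = -2T  [with T=-4]  = 8

8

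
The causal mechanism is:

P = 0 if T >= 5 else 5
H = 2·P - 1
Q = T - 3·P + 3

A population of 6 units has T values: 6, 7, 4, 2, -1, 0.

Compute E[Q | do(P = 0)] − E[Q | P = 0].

-3.5

Every unit gets P=0 under the intervention. Q values become 9, 10, 7, 5, 2, 3; E[Q|do(P=0)] = 6.
Observing P=0 restricts to units where P's equation naturally yields 0: T ∈ {6, 7}. In that subpopulation Q = 9, 10, mean 9.5.
Difference = 6 − 9.5 = -3.5.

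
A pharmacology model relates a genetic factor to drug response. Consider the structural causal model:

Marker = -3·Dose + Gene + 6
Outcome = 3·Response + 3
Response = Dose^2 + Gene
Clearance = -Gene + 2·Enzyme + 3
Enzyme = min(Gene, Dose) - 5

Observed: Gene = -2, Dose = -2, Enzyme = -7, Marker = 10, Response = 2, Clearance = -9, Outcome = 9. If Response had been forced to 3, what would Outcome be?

12

Under do(Response=3), the mechanism Response = Dose^2 + Gene is discarded; Response is fixed at 3.
Outcome = 3·Response + 3  [with Response=3]  = 12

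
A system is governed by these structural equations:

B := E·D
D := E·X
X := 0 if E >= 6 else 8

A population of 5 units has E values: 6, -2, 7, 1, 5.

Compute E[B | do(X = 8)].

184

do(X=8) breaks X's dependence on E. With X=8 fixed, B across the units is 288, 32, 392, 8, 200, mean 184.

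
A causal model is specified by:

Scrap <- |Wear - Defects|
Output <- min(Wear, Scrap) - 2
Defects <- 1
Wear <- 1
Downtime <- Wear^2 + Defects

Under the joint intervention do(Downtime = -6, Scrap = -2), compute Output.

Under do(Downtime = -6, Scrap = -2), each intervened variable's structural equation is replaced by its fixed value.
Output = min(Wear, Scrap) - 2  [with Wear=1, Scrap=-2]  = -4

-4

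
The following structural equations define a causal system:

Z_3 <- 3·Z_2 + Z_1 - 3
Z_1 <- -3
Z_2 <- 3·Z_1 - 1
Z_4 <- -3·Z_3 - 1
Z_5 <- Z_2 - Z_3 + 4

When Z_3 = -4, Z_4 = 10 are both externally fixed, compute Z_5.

Setting Z_3 = -4, Z_4 = 10 by intervention discards those variables' equations.
Z_2 = 3·Z_1 - 1  [with Z_1=-3]  = -10
Z_5 = Z_2 - Z_3 + 4  [with Z_2=-10, Z_3=-4]  = -2

-2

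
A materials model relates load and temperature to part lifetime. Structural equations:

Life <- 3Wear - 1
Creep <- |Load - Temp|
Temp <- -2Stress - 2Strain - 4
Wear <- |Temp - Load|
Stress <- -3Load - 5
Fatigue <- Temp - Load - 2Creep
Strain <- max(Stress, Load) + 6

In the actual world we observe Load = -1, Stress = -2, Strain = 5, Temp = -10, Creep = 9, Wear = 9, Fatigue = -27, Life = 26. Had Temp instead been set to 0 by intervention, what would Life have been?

do(Temp=0) replaces the equation Temp <- -2Stress - 2Strain - 4 with the constant Temp = 0.
Wear = |Temp - Load|  [with Temp=0, Load=-1]  = 1
Life = 3Wear - 1  [with Wear=1]  = 2

2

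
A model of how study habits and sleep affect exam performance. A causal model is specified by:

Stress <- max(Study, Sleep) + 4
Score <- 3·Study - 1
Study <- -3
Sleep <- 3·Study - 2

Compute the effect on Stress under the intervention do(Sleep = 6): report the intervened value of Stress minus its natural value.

The intervention breaks the incoming arrows to Sleep: Sleep <- 3·Study - 2 no longer applies, and Sleep = 6.
Stress = max(Study, Sleep) + 4  [with Study=-3, Sleep=6]  = 10
Without intervention: Sleep = 3·Study - 2  [with Study=-3]  = -11; Stress = max(Study, Sleep) + 4  [with Study=-3, Sleep=-11]  = 1.
Change = 10 − 1 = 9.

9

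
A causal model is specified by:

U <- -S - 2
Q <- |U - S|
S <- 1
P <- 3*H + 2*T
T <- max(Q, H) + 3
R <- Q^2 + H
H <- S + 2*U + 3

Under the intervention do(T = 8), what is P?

Intervening sets T = 8 and removes its equation (T <- max(Q, H) + 3).
U = -S - 2  [with S=1]  = -3
H = S + 2*U + 3  [with S=1, U=-3]  = -2
P = 3*H + 2*T  [with H=-2, T=8]  = 10

10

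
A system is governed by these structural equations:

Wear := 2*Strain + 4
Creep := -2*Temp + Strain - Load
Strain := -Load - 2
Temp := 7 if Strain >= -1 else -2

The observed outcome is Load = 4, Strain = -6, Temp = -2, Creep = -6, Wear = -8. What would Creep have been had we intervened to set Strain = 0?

-18

Under do(Strain=0), the mechanism Strain := -Load - 2 is discarded; Strain is fixed at 0.
Temp = 7 if Strain >= -1 else -2  [with Strain=0]  = 7
Creep = -2*Temp + Strain - Load  [with Temp=7, Strain=0, Load=4]  = -18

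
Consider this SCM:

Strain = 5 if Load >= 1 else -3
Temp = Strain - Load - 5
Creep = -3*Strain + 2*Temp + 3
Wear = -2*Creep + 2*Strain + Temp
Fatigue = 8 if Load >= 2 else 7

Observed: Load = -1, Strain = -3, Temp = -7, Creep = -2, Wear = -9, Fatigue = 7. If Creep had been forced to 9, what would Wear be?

Intervening sets Creep = 9 and removes its equation (Creep = -3*Strain + 2*Temp + 3).
Strain = 5 if Load >= 1 else -3  [with Load=-1]  = -3
Temp = Strain - Load - 5  [with Strain=-3, Load=-1]  = -7
Wear = -2*Creep + 2*Strain + Temp  [with Creep=9, Strain=-3, Temp=-7]  = -31

-31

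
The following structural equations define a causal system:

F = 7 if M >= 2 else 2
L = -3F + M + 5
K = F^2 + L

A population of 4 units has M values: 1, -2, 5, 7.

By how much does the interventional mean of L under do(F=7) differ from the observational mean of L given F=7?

-3.25

The intervention sets F=7 in all 4 units regardless of M. Recomputing L per unit gives -15, -18, -11, -9; average -13.25.
Observing F=7 restricts to units where F's equation naturally yields 7: M ∈ {5, 7}. In that subpopulation L = -11, -9, mean -10.
Difference = -13.25 − (-10) = -3.25.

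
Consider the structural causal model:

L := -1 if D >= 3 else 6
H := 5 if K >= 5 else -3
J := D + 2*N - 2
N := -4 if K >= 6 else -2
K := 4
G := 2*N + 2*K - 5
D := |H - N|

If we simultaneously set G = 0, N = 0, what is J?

1

The joint intervention fixes G = 0, N = 0, removing each variable's own equation.
H = 5 if K >= 5 else -3  [with K=4]  = -3
D = |H - N|  [with H=-3, N=0]  = 3
J = D + 2*N - 2  [with D=3, N=0]  = 1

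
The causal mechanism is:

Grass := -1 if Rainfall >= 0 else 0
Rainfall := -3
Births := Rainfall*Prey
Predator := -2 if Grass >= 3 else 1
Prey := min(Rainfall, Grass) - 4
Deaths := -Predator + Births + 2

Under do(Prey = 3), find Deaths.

-8

The intervention breaks the incoming arrows to Prey: Prey := min(Rainfall, Grass) - 4 no longer applies, and Prey = 3.
Grass = -1 if Rainfall >= 0 else 0  [with Rainfall=-3]  = 0
Predator = -2 if Grass >= 3 else 1  [with Grass=0]  = 1
Births = Rainfall*Prey  [with Rainfall=-3, Prey=3]  = -9
Deaths = -Predator + Births + 2  [with Predator=1, Births=-9]  = -8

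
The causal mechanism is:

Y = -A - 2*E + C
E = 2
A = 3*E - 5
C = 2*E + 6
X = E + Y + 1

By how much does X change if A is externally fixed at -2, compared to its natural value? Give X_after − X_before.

do(A=-2) replaces the equation A = 3*E - 5 with the constant A = -2.
C = 2*E + 6  [with E=2]  = 10
Y = -A - 2*E + C  [with A=-2, E=2, C=10]  = 8
X = E + Y + 1  [with E=2, Y=8]  = 11
Without intervention: A = 3*E - 5  [with E=2]  = 1; C = 2*E + 6  [with E=2]  = 10; Y = -A - 2*E + C  [with A=1, E=2, C=10]  = 5; X = E + Y + 1  [with E=2, Y=5]  = 8.
Change = 11 − 8 = 3.

3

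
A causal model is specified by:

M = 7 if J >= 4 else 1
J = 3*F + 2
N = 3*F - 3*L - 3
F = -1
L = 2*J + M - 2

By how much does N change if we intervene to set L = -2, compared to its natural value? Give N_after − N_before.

-3

Intervening sets L = -2 and removes its equation (L = 2*J + M - 2).
N = 3*F - 3*L - 3  [with F=-1, L=-2]  = 0
Without intervention: J = 3*F + 2  [with F=-1]  = -1; M = 7 if J >= 4 else 1  [with J=-1]  = 1; L = 2*J + M - 2  [with J=-1, M=1]  = -3; N = 3*F - 3*L - 3  [with F=-1, L=-3]  = 3.
Change = 0 − 3 = -3.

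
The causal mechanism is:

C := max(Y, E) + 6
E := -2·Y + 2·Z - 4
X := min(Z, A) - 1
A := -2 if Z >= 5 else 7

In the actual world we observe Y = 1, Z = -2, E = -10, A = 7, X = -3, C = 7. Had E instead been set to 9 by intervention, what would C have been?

15

The intervention breaks the incoming arrows to E: E := -2·Y + 2·Z - 4 no longer applies, and E = 9.
C = max(Y, E) + 6  [with Y=1, E=9]  = 15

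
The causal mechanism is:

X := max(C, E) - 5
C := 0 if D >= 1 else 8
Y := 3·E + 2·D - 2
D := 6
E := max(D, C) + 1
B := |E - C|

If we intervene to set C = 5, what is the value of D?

Under do(C=5), the mechanism C := 0 if D >= 1 else 8 is discarded; C is fixed at 5.
D is not downstream of the intervention, so its value is determined by the original equations.

6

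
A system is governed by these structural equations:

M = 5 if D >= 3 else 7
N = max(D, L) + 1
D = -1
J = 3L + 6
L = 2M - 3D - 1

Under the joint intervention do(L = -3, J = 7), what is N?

0

The joint intervention fixes L = -3, J = 7, removing each variable's own equation.
N = max(D, L) + 1  [with D=-1, L=-3]  = 0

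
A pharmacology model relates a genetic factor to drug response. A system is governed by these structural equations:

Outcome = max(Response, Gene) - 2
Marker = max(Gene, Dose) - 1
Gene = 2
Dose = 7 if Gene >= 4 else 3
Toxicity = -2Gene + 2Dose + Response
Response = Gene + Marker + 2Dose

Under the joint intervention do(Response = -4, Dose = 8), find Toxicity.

The joint intervention fixes Response = -4, Dose = 8, removing each variable's own equation.
Toxicity = -2Gene + 2Dose + Response  [with Gene=2, Dose=8, Response=-4]  = 8

8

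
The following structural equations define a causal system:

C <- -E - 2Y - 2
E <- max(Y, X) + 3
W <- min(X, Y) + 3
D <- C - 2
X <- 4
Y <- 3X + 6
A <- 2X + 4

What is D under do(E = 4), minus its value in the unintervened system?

Under do(E=4), the mechanism E <- max(Y, X) + 3 is discarded; E is fixed at 4.
Y = 3X + 6  [with X=4]  = 18
C = -E - 2Y - 2  [with E=4, Y=18]  = -42
D = C - 2  [with C=-42]  = -44
Without intervention: Y = 3X + 6  [with X=4]  = 18; E = max(Y, X) + 3  [with Y=18, X=4]  = 21; C = -E - 2Y - 2  [with E=21, Y=18]  = -59; D = C - 2  [with C=-59]  = -61.
Change = -44 − (-61) = 17.

17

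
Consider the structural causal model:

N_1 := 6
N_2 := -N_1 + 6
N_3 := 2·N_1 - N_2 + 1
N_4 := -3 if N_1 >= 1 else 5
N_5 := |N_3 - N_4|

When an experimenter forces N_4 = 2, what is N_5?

11

Intervening sets N_4 = 2 and removes its equation (N_4 := -3 if N_1 >= 1 else 5).
N_2 = -N_1 + 6  [with N_1=6]  = 0
N_3 = 2·N_1 - N_2 + 1  [with N_1=6, N_2=0]  = 13
N_5 = |N_3 - N_4|  [with N_3=13, N_4=2]  = 11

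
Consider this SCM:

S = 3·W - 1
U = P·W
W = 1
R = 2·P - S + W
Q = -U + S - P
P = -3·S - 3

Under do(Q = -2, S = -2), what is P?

3

The joint intervention fixes Q = -2, S = -2, removing each variable's own equation.
P = -3·S - 3  [with S=-2]  = 3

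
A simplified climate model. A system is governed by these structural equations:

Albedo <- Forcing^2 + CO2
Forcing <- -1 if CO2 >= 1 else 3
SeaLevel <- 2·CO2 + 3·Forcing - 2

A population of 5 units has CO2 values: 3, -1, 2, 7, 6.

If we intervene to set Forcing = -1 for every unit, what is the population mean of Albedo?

4.4

The intervention sets Forcing=-1 in all 5 units regardless of CO2. Recomputing Albedo per unit gives 4, 0, 3, 8, 7; average 4.4.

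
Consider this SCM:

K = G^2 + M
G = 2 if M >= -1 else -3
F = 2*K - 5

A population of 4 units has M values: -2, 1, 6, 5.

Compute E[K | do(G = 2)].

6.5

Under do(G=2), G's equation is replaced by G=2 for every unit. Per-unit K: 2, 5, 10, 9. Mean = 6.5.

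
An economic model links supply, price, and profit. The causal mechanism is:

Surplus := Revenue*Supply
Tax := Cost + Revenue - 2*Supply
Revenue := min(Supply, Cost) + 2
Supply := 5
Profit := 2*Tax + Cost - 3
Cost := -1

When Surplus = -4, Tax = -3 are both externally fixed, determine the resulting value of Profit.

Setting Surplus = -4, Tax = -3 by intervention discards those variables' equations.
Profit = 2*Tax + Cost - 3  [with Tax=-3, Cost=-1]  = -10

-10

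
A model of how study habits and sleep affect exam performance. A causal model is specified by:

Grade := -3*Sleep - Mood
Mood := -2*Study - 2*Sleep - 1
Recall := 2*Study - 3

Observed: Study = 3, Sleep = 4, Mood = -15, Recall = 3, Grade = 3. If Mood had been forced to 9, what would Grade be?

do(Mood=9) replaces the equation Mood := -2*Study - 2*Sleep - 1 with the constant Mood = 9.
Grade = -3*Sleep - Mood  [with Sleep=4, Mood=9]  = -21

-21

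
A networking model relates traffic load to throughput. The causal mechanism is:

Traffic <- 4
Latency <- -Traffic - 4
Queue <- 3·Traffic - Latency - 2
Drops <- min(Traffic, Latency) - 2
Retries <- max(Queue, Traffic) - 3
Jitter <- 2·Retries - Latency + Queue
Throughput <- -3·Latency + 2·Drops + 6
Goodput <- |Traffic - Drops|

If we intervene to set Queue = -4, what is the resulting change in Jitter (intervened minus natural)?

-50

The intervention breaks the incoming arrows to Queue: Queue <- 3·Traffic - Latency - 2 no longer applies, and Queue = -4.
Latency = -Traffic - 4  [with Traffic=4]  = -8
Retries = max(Queue, Traffic) - 3  [with Queue=-4, Traffic=4]  = 1
Jitter = 2·Retries - Latency + Queue  [with Retries=1, Latency=-8, Queue=-4]  = 6
Without intervention: Latency = -Traffic - 4  [with Traffic=4]  = -8; Queue = 3·Traffic - Latency - 2  [with Traffic=4, Latency=-8]  = 18; Retries = max(Queue, Traffic) - 3  [with Queue=18, Traffic=4]  = 15; Jitter = 2·Retries - Latency + Queue  [with Retries=15, Latency=-8, Queue=18]  = 56.
Change = 6 − 56 = -50.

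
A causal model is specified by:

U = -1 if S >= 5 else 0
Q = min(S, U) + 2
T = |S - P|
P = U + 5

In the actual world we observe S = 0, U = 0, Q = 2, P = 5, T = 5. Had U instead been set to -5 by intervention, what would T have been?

do(U=-5) replaces the equation U = -1 if S >= 5 else 0 with the constant U = -5.
P = U + 5  [with U=-5]  = 0
T = |S - P|  [with S=0, P=0]  = 0

0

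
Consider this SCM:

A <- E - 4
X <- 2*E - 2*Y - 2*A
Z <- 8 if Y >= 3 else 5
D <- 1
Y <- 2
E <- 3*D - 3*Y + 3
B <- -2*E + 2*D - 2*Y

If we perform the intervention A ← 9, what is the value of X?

-22

Under do(A=9), the mechanism A <- E - 4 is discarded; A is fixed at 9.
E = 3*D - 3*Y + 3  [with D=1, Y=2]  = 0
X = 2*E - 2*Y - 2*A  [with E=0, Y=2, A=9]  = -22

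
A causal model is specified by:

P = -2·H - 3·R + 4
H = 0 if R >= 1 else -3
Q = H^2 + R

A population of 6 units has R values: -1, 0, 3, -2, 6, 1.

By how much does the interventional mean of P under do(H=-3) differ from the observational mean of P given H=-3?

Under do(H=-3), H's equation is replaced by H=-3 for every unit. Per-unit P: 13, 10, 1, 16, -8, 7. Mean = 6.5.
E[P|H=-3] averages over only the 3 units with H=-3 (R = -1, 0, -2): P = 13, 10, 16, mean 13.
Difference = 6.5 − 13 = -6.5.

-6.5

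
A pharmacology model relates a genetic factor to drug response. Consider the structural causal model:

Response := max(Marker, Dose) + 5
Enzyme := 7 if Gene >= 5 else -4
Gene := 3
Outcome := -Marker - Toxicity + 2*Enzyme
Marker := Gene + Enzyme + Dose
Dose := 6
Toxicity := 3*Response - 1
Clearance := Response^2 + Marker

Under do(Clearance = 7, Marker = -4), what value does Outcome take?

The joint intervention fixes Clearance = 7, Marker = -4, removing each variable's own equation.
Enzyme = 7 if Gene >= 5 else -4  [with Gene=3]  = -4
Response = max(Marker, Dose) + 5  [with Marker=-4, Dose=6]  = 11
Toxicity = 3*Response - 1  [with Response=11]  = 32
Outcome = -Marker - Toxicity + 2*Enzyme  [with Marker=-4, Toxicity=32, Enzyme=-4]  = -36

-36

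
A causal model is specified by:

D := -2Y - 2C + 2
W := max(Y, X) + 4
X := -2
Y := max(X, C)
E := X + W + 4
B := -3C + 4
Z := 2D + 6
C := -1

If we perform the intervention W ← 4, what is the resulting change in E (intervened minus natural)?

1

The intervention breaks the incoming arrows to W: W := max(Y, X) + 4 no longer applies, and W = 4.
E = X + W + 4  [with X=-2, W=4]  = 6
Without intervention: Y = max(X, C)  [with X=-2, C=-1]  = -1; W = max(Y, X) + 4  [with Y=-1, X=-2]  = 3; E = X + W + 4  [with X=-2, W=3]  = 5.
Change = 6 − 5 = 1.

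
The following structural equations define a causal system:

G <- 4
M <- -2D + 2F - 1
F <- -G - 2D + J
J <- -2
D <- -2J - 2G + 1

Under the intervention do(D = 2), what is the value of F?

The intervention breaks the incoming arrows to D: D <- -2J - 2G + 1 no longer applies, and D = 2.
F = -G - 2D + J  [with G=4, D=2, J=-2]  = -10

-10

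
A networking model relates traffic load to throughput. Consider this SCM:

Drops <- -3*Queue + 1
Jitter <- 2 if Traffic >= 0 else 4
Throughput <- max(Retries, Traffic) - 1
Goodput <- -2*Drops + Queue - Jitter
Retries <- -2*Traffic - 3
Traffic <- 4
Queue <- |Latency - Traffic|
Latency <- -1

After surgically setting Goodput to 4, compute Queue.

Under do(Goodput=4), the mechanism Goodput <- -2*Drops + Queue - Jitter is discarded; Goodput is fixed at 4.
No directed path runs from Goodput to Queue, so Queue keeps its natural value.
Queue = |Latency - Traffic|  [with Latency=-1, Traffic=4]  = 5

5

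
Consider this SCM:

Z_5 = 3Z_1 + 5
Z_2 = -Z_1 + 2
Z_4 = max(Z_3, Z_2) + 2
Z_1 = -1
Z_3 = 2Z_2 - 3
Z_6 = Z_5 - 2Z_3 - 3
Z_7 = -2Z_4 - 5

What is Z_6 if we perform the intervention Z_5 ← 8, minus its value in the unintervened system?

6

The intervention breaks the incoming arrows to Z_5: Z_5 = 3Z_1 + 5 no longer applies, and Z_5 = 8.
Z_2 = -Z_1 + 2  [with Z_1=-1]  = 3
Z_3 = 2Z_2 - 3  [with Z_2=3]  = 3
Z_6 = Z_5 - 2Z_3 - 3  [with Z_5=8, Z_3=3]  = -1
Without intervention: Z_2 = -Z_1 + 2  [with Z_1=-1]  = 3; Z_3 = 2Z_2 - 3  [with Z_2=3]  = 3; Z_5 = 3Z_1 + 5  [with Z_1=-1]  = 2; Z_6 = Z_5 - 2Z_3 - 3  [with Z_5=2, Z_3=3]  = -7.
Change = -1 − (-7) = 6.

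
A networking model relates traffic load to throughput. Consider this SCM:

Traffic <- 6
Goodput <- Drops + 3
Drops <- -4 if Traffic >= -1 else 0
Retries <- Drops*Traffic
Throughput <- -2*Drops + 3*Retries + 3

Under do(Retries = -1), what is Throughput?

8

The intervention breaks the incoming arrows to Retries: Retries <- Drops*Traffic no longer applies, and Retries = -1.
Drops = -4 if Traffic >= -1 else 0  [with Traffic=6]  = -4
Throughput = -2*Drops + 3*Retries + 3  [with Drops=-4, Retries=-1]  = 8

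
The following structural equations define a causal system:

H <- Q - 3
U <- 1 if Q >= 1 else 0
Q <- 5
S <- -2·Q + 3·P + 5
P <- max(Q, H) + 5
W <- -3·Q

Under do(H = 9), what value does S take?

Under do(H=9), the mechanism H <- Q - 3 is discarded; H is fixed at 9.
P = max(Q, H) + 5  [with Q=5, H=9]  = 14
S = -2·Q + 3·P + 5  [with Q=5, P=14]  = 37

37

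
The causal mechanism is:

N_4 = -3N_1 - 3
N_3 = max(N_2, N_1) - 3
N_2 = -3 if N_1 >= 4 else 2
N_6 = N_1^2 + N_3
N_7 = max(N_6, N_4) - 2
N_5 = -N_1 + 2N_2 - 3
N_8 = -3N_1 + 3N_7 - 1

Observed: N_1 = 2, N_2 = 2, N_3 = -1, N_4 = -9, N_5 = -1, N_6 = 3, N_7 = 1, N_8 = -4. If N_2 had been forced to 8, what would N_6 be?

Under do(N_2=8), the mechanism N_2 = -3 if N_1 >= 4 else 2 is discarded; N_2 is fixed at 8.
N_3 = max(N_2, N_1) - 3  [with N_2=8, N_1=2]  = 5
N_6 = N_1^2 + N_3  [with N_1=2, N_3=5]  = 9

9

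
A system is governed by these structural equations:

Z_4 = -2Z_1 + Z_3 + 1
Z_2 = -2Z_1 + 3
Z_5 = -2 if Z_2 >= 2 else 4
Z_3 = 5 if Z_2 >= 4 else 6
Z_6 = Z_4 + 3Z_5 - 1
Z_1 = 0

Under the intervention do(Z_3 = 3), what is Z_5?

do(Z_3=3) replaces the equation Z_3 = 5 if Z_2 >= 4 else 6 with the constant Z_3 = 3.
Z_5 is not downstream of the intervention, so its value is determined by the original equations.
Z_2 = -2Z_1 + 3  [with Z_1=0]  = 3
Z_5 = -2 if Z_2 >= 2 else 4  [with Z_2=3]  = -2

-2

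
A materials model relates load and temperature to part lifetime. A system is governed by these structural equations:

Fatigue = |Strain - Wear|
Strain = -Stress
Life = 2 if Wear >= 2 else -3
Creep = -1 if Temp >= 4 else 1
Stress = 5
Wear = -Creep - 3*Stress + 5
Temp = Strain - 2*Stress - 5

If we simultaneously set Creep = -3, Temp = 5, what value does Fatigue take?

2

The joint intervention fixes Creep = -3, Temp = 5, removing each variable's own equation.
Strain = -Stress  [with Stress=5]  = -5
Wear = -Creep - 3*Stress + 5  [with Creep=-3, Stress=5]  = -7
Fatigue = |Strain - Wear|  [with Strain=-5, Wear=-7]  = 2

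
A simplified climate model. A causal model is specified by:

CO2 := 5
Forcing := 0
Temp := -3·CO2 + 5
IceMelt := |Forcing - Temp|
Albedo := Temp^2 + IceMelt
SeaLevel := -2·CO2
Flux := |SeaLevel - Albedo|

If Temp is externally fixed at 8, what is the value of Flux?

The intervention breaks the incoming arrows to Temp: Temp := -3·CO2 + 5 no longer applies, and Temp = 8.
IceMelt = |Forcing - Temp|  [with Forcing=0, Temp=8]  = 8
Albedo = Temp^2 + IceMelt  [with Temp=8, IceMelt=8]  = 72
SeaLevel = -2·CO2  [with CO2=5]  = -10
Flux = |SeaLevel - Albedo|  [with SeaLevel=-10, Albedo=72]  = 82

82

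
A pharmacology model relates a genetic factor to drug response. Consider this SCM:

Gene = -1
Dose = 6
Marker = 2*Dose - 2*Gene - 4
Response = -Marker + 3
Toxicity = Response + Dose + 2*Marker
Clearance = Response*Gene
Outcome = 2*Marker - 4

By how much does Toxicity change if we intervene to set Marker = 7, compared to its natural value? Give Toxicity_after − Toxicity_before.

do(Marker=7) replaces the equation Marker = 2*Dose - 2*Gene - 4 with the constant Marker = 7.
Response = -Marker + 3  [with Marker=7]  = -4
Toxicity = Response + Dose + 2*Marker  [with Response=-4, Dose=6, Marker=7]  = 16
Without intervention: Marker = 2*Dose - 2*Gene - 4  [with Dose=6, Gene=-1]  = 10; Response = -Marker + 3  [with Marker=10]  = -7; Toxicity = Response + Dose + 2*Marker  [with Response=-7, Dose=6, Marker=10]  = 19.
Change = 16 − 19 = -3.

-3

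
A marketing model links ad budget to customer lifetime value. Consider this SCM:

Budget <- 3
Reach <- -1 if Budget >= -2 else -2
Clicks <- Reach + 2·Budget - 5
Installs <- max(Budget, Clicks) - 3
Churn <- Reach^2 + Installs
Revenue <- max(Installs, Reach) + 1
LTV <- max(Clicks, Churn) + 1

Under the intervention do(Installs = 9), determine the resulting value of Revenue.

10

Under do(Installs=9), the mechanism Installs <- max(Budget, Clicks) - 3 is discarded; Installs is fixed at 9.
Reach = -1 if Budget >= -2 else -2  [with Budget=3]  = -1
Revenue = max(Installs, Reach) + 1  [with Installs=9, Reach=-1]  = 10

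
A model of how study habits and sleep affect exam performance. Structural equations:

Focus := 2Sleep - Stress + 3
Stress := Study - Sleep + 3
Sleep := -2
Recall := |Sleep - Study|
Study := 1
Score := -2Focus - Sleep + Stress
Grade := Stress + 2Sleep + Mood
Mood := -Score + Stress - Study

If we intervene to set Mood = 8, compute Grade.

10

Intervening sets Mood = 8 and removes its equation (Mood := -Score + Stress - Study).
Stress = Study - Sleep + 3  [with Study=1, Sleep=-2]  = 6
Grade = Stress + 2Sleep + Mood  [with Stress=6, Sleep=-2, Mood=8]  = 10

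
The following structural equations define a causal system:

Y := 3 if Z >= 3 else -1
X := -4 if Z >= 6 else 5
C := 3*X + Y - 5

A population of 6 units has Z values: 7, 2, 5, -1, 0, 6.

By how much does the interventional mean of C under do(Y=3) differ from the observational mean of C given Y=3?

The intervention sets Y=3 in all 6 units regardless of Z. Recomputing C per unit gives -14, 13, 13, 13, 13, -14; average 4.
Observing Y=3 restricts to units where Y's equation naturally yields 3: Z ∈ {7, 5, 6}. In that subpopulation C = -14, 13, -14, mean -5.
Difference = 4 − (-5) = 9.

9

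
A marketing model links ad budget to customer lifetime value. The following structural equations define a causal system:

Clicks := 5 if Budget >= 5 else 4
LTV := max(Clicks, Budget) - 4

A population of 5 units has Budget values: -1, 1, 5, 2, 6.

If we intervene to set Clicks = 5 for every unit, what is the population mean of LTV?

1.2

Every unit gets Clicks=5 under the intervention. LTV values become 1, 1, 1, 1, 2; E[LTV|do(Clicks=5)] = 1.2.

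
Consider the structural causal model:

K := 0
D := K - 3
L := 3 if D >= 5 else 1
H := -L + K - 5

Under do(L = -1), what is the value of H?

-4

The intervention breaks the incoming arrows to L: L := 3 if D >= 5 else 1 no longer applies, and L = -1.
H = -L + K - 5  [with L=-1, K=0]  = -4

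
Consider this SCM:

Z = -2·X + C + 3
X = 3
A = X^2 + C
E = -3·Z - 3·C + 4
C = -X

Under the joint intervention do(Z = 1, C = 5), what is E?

The joint intervention fixes Z = 1, C = 5, removing each variable's own equation.
E = -3·Z - 3·C + 4  [with Z=1, C=5]  = -14

-14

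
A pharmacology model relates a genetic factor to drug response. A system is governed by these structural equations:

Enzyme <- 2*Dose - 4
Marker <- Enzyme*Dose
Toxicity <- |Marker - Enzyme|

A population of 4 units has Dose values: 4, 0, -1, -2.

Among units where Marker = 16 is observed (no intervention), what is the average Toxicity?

Conditioning on Marker=16 selects the 2 unit(s) with Dose ∈ {4, -2}. Their Toxicity values: 12, 24. Mean = 18.

18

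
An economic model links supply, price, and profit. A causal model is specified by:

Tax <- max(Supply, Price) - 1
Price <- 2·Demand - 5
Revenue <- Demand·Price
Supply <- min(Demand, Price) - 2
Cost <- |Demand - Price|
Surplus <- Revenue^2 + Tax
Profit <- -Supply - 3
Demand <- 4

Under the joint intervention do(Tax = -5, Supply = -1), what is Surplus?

139

Setting Tax = -5, Supply = -1 by intervention discards those variables' equations.
Price = 2·Demand - 5  [with Demand=4]  = 3
Revenue = Demand·Price  [with Demand=4, Price=3]  = 12
Surplus = Revenue^2 + Tax  [with Revenue=12, Tax=-5]  = 139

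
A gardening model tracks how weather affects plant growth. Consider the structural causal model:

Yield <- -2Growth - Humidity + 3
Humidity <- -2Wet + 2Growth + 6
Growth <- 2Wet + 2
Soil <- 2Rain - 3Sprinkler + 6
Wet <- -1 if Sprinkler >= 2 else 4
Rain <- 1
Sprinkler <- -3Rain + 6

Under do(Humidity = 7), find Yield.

-4

Intervening sets Humidity = 7 and removes its equation (Humidity <- -2Wet + 2Growth + 6).
Sprinkler = -3Rain + 6  [with Rain=1]  = 3
Wet = -1 if Sprinkler >= 2 else 4  [with Sprinkler=3]  = -1
Growth = 2Wet + 2  [with Wet=-1]  = 0
Yield = -2Growth - Humidity + 3  [with Growth=0, Humidity=7]  = -4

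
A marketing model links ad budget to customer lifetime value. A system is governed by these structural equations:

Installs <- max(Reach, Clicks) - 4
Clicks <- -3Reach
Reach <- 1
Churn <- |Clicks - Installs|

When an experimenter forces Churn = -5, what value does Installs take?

-3

Under do(Churn=-5), the mechanism Churn <- |Clicks - Installs| is discarded; Churn is fixed at -5.
Since Installs is not a descendant of the intervened variable, it is unaffected.
Clicks = -3Reach  [with Reach=1]  = -3
Installs = max(Reach, Clicks) - 4  [with Reach=1, Clicks=-3]  = -3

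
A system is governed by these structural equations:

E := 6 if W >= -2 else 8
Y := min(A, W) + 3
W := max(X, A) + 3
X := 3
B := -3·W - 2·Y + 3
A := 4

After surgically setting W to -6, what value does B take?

do(W=-6) replaces the equation W := max(X, A) + 3 with the constant W = -6.
Y = min(A, W) + 3  [with A=4, W=-6]  = -3
B = -3·W - 2·Y + 3  [with W=-6, Y=-3]  = 27

27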